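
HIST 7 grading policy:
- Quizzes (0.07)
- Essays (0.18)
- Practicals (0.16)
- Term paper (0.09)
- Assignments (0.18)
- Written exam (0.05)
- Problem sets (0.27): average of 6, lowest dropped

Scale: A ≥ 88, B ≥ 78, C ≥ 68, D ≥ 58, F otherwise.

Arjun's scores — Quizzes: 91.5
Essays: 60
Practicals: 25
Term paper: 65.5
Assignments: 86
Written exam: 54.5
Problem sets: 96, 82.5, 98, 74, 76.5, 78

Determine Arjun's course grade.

C

Problem sets: drop 74 → average of remaining 5 = 431/5 = 86.2
Weighted total:
  Quizzes 91.5 × 0.07 = 6.405
  Essays 60 × 0.18 = 10.8
  Practicals 25 × 0.16 = 4
  Term paper 65.5 × 0.09 = 5.895
  Assignments 86 × 0.18 = 15.48
  Written exam 54.5 × 0.05 = 2.725
  Problem sets 86.2 × 0.27 = 23.274
Sum = 68.579
68.579 is ≥ 68 and < 78 → C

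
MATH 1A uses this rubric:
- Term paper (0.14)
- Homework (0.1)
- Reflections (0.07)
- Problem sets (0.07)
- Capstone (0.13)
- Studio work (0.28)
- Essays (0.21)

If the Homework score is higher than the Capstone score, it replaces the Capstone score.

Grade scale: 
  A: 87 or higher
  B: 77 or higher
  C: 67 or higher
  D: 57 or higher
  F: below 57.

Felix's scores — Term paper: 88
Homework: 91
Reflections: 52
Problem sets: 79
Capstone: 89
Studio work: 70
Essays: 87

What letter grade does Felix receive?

B

Homework (91) > Capstone (89), so Capstone counts as 91.
Weighted total:
  Term paper 88 × 0.14 = 12.32
  Homework 91 × 0.1 = 9.1
  Reflections 52 × 0.07 = 3.64
  Problem sets 79 × 0.07 = 5.53
  Capstone 91 × 0.13 = 11.83
  Studio work 70 × 0.28 = 19.6
  Essays 87 × 0.21 = 18.27
Sum = 80.29
80.29 is ≥ 77 and < 87 → B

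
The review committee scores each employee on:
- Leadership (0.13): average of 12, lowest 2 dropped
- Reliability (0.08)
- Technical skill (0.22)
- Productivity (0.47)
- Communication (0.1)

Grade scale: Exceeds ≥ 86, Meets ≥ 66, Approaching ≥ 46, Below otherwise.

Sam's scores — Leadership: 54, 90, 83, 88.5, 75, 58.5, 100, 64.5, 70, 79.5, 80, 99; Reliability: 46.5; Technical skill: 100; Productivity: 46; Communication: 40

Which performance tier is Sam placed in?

Approaching

Leadership: drop 54, 58.5 → average of remaining 10 = 829.5/10 = 82.95
Weighted total:
  Leadership 82.95 × 0.13 = 10.7835
  Reliability 46.5 × 0.08 = 3.72
  Technical skill 100 × 0.22 = 22
  Productivity 46 × 0.47 = 21.62
  Communication 40 × 0.1 = 4
Sum = 62.1235
62.1235 is ≥ 46 and < 66 → Approaching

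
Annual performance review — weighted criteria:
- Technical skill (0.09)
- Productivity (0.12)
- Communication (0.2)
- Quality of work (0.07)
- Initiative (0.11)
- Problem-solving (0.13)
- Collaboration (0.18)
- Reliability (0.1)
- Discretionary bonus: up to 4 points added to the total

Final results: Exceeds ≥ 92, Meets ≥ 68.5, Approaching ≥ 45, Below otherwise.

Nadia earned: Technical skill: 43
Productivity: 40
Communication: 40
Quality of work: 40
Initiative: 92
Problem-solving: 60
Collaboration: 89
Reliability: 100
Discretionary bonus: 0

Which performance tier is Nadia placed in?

Approaching

Weighted total:
  Technical skill 43 × 0.09 = 3.87
  Productivity 40 × 0.12 = 4.8
  Communication 40 × 0.2 = 8
  Quality of work 40 × 0.07 = 2.8
  Initiative 92 × 0.11 = 10.12
  Problem-solving 60 × 0.13 = 7.8
  Collaboration 89 × 0.18 = 16.02
  Reliability 100 × 0.1 = 10
Sum = 63.41
Discretionary bonus: 63.41 + 0 = 63.41
63.41 is ≥ 45 and < 68.5 → Approaching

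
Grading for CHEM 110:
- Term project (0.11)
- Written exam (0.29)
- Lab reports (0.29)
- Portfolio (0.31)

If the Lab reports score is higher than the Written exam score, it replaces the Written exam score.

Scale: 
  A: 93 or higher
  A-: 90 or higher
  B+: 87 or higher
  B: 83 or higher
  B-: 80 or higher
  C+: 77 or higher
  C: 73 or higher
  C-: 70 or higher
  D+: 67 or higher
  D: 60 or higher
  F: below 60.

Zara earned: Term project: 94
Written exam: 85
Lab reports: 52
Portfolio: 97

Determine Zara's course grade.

Lab reports (52) ≤ Written exam (85), so Written exam stays at 85.
Weighted total:
  Term project 94 × 0.11 = 10.34
  Written exam 85 × 0.29 = 24.65
  Lab reports 52 × 0.29 = 15.08
  Portfolio 97 × 0.31 = 30.07
Sum = 80.14
80.14 is ≥ 80 and < 83 → B-

B-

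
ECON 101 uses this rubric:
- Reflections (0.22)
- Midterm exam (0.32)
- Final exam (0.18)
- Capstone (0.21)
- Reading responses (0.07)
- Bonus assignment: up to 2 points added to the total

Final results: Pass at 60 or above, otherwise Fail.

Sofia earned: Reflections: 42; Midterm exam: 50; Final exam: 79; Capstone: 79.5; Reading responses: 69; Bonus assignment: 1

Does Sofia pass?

Weighted total:
  Reflections 42 × 0.22 = 9.24
  Midterm exam 50 × 0.32 = 16
  Final exam 79 × 0.18 = 14.22
  Capstone 79.5 × 0.21 = 16.695
  Reading responses 69 × 0.07 = 4.83
Sum = 60.985
Bonus assignment: 60.985 + 1 = 61.985
61.985 ≥ 60 → Pass

Pass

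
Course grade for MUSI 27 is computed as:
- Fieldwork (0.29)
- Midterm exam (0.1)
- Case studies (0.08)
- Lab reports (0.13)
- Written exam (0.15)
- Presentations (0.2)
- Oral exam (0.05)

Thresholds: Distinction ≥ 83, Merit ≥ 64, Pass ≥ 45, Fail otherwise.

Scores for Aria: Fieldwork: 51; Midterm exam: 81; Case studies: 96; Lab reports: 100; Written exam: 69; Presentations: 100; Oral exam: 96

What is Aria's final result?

Weighted total:
  Fieldwork 51 × 0.29 = 14.79
  Midterm exam 81 × 0.1 = 8.1
  Case studies 96 × 0.08 = 7.68
  Lab reports 100 × 0.13 = 13
  Written exam 69 × 0.15 = 10.35
  Presentations 100 × 0.2 = 20
  Oral exam 96 × 0.05 = 4.8
Sum = 78.72
78.72 is ≥ 64 and < 83 → Merit

Merit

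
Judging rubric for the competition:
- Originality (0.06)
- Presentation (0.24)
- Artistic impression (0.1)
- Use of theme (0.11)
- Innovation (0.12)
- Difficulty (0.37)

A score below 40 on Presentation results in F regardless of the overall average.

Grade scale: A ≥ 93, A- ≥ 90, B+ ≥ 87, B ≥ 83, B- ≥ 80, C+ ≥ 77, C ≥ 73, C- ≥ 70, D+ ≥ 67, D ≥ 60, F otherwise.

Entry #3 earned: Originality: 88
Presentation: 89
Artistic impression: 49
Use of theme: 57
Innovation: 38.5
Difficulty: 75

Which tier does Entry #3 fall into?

Presentation score 89 ≥ 40: minimum met.
Weighted total:
  Originality 88 × 0.06 = 5.28
  Presentation 89 × 0.24 = 21.36
  Artistic impression 49 × 0.1 = 4.9
  Use of theme 57 × 0.11 = 6.27
  Innovation 38.5 × 0.12 = 4.62
  Difficulty 75 × 0.37 = 27.75
Sum = 70.18
70.18 is ≥ 70 and < 73 → C-

C-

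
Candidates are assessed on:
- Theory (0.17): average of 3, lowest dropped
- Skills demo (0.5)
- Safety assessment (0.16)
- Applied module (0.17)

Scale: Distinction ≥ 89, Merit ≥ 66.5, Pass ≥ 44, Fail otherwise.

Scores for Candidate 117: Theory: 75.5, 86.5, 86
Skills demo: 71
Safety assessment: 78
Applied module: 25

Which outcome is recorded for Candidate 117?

Theory: drop 75.5 → average of remaining 2 = 172.5/2 = 86.25
Weighted total:
  Theory 86.25 × 0.17 = 14.6625
  Skills demo 71 × 0.5 = 35.5
  Safety assessment 78 × 0.16 = 12.48
  Applied module 25 × 0.17 = 4.25
Sum = 66.8925
66.8925 is ≥ 66.5 and < 89 → Merit

Merit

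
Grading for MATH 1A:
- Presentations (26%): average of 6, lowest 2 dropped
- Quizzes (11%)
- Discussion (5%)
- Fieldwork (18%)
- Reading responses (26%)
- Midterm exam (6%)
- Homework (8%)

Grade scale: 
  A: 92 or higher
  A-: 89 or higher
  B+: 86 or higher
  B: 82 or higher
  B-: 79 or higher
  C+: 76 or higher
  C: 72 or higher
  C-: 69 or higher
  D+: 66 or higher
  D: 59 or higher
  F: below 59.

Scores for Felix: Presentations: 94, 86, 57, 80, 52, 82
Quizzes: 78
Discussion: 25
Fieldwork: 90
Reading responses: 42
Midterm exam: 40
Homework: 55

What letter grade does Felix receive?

D

Presentations: drop 52, 57 → average of remaining 4 = 342/4 = 85.5
Weighted total:
  Presentations 85.5 × 0.26 = 22.23
  Quizzes 78 × 0.11 = 8.58
  Discussion 25 × 0.05 = 1.25
  Fieldwork 90 × 0.18 = 16.2
  Reading responses 42 × 0.26 = 10.92
  Midterm exam 40 × 0.06 = 2.4
  Homework 55 × 0.08 = 4.4
Sum = 65.98
65.98 is ≥ 59 and < 66 → D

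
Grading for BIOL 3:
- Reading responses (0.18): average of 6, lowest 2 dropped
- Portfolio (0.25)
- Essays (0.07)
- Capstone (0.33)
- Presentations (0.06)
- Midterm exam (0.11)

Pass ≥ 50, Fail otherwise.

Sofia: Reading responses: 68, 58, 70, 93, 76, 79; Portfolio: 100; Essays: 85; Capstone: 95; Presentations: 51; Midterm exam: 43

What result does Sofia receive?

Reading responses: drop 58, 68 → average of remaining 4 = 318/4 = 79.5
Weighted total:
  Reading responses 79.5 × 0.18 = 14.31
  Portfolio 100 × 0.25 = 25
  Essays 85 × 0.07 = 5.95
  Capstone 95 × 0.33 = 31.35
  Presentations 51 × 0.06 = 3.06
  Midterm exam 43 × 0.11 = 4.73
Sum = 84.4
84.4 ≥ 50 → Pass

Pass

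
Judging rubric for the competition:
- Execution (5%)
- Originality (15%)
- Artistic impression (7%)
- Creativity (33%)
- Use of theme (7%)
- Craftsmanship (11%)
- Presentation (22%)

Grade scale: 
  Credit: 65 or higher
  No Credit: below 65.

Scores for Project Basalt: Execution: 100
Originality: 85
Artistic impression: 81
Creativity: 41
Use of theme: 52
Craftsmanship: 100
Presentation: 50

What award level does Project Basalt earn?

Weighted total:
  Execution 100 × 0.05 = 5
  Originality 85 × 0.15 = 12.75
  Artistic impression 81 × 0.07 = 5.67
  Creativity 41 × 0.33 = 13.53
  Use of theme 52 × 0.07 = 3.64
  Craftsmanship 100 × 0.11 = 11
  Presentation 50 × 0.22 = 11
Sum = 62.59
62.59 < 65 → No Credit

No Credit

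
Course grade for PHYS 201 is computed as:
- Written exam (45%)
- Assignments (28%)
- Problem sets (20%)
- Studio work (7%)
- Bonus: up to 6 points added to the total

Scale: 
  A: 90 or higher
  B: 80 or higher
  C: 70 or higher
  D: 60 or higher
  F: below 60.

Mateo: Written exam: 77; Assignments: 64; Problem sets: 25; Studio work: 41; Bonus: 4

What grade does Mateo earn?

D

Weighted total:
  Written exam 77 × 0.45 = 34.65
  Assignments 64 × 0.28 = 17.92
  Problem sets 25 × 0.2 = 5
  Studio work 41 × 0.07 = 2.87
Sum = 60.44
Bonus: 60.44 + 4 = 64.44
64.44 is ≥ 60 and < 70 → D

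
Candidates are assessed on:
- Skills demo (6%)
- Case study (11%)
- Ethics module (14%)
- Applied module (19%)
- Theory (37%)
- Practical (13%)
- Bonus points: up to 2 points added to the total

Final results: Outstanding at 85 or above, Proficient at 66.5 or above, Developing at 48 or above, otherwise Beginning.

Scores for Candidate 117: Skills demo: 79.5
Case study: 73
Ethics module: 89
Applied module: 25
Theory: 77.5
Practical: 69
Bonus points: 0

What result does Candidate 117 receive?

Proficient

Weighted total:
  Skills demo 79.5 × 0.06 = 4.77
  Case study 73 × 0.11 = 8.03
  Ethics module 89 × 0.14 = 12.46
  Applied module 25 × 0.19 = 4.75
  Theory 77.5 × 0.37 = 28.675
  Practical 69 × 0.13 = 8.97
Sum = 67.655
Bonus points: 67.655 + 0 = 67.655
67.655 is ≥ 66.5 and < 85 → Proficient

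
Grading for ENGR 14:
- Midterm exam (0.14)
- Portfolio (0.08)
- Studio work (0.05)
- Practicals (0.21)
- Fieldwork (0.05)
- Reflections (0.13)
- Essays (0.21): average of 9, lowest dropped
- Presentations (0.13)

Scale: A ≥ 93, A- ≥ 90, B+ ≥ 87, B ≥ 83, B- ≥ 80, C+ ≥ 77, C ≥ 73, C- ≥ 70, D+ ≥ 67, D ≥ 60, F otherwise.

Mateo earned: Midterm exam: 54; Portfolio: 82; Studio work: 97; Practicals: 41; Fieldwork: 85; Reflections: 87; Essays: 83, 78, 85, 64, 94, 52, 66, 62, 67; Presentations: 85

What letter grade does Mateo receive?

Essays: drop 52 → average of remaining 8 = 599/8 = 74.875
Weighted total:
  Midterm exam 54 × 0.14 = 7.56
  Portfolio 82 × 0.08 = 6.56
  Studio work 97 × 0.05 = 4.85
  Practicals 41 × 0.21 = 8.61
  Fieldwork 85 × 0.05 = 4.25
  Reflections 87 × 0.13 = 11.31
  Essays 74.875 × 0.21 = 15.72375
  Presentations 85 × 0.13 = 11.05
Sum = 69.91375
69.91375 is ≥ 67 and < 70 → D+

D+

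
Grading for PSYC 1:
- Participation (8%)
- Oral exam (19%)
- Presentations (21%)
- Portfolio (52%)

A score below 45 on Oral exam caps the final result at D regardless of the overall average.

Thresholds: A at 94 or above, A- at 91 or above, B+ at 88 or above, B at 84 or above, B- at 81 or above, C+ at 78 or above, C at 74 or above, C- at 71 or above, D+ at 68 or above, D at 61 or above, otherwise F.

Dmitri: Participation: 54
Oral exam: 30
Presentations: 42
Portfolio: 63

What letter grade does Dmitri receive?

Oral exam score 30 < 45: minimum not met.
Weighted total:
  Participation 54 × 0.08 = 4.32
  Oral exam 30 × 0.19 = 5.7
  Presentations 42 × 0.21 = 8.82
  Portfolio 63 × 0.52 = 32.76
Sum = 51.6
51.6 would be F; cap at D applies → F.

F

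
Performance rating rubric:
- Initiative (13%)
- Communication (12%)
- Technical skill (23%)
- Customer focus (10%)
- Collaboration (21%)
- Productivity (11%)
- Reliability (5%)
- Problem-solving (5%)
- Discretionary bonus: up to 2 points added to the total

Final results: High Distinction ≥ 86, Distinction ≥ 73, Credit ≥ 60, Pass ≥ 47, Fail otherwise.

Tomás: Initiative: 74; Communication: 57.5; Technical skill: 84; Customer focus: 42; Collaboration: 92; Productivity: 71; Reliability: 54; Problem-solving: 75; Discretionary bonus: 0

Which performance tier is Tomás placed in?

Distinction

Weighted total:
  Initiative 74 × 0.13 = 9.62
  Communication 57.5 × 0.12 = 6.9
  Technical skill 84 × 0.23 = 19.32
  Customer focus 42 × 0.1 = 4.2
  Collaboration 92 × 0.21 = 19.32
  Productivity 71 × 0.11 = 7.81
  Reliability 54 × 0.05 = 2.7
  Problem-solving 75 × 0.05 = 3.75
Sum = 73.62
Discretionary bonus: 73.62 + 0 = 73.62
73.62 is ≥ 73 and < 86 → Distinction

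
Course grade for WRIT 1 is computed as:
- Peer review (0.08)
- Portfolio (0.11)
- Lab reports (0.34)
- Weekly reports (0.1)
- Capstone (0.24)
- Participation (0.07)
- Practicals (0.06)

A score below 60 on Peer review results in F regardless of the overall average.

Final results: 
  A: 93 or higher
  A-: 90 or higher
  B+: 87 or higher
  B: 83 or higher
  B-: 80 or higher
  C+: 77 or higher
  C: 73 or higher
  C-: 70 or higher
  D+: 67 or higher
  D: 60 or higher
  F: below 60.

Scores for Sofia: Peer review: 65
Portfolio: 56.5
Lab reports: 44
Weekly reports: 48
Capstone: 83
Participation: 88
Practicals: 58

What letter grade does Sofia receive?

D

Peer review score 65 ≥ 60: minimum met.
Weighted total:
  Peer review 65 × 0.08 = 5.2
  Portfolio 56.5 × 0.11 = 6.215
  Lab reports 44 × 0.34 = 14.96
  Weekly reports 48 × 0.1 = 4.8
  Capstone 83 × 0.24 = 19.92
  Participation 88 × 0.07 = 6.16
  Practicals 58 × 0.06 = 3.48
Sum = 60.735
60.735 is ≥ 60 and < 67 → D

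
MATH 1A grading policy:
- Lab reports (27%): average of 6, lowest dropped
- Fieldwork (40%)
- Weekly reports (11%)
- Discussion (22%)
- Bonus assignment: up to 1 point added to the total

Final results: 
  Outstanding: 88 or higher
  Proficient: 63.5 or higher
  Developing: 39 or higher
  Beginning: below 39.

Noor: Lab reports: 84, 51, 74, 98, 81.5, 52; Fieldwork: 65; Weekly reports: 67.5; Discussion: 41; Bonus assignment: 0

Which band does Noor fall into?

Lab reports: drop 51 → average of remaining 5 = 389.5/5 = 77.9
Weighted total:
  Lab reports 77.9 × 0.27 = 21.033
  Fieldwork 65 × 0.4 = 26
  Weekly reports 67.5 × 0.11 = 7.425
  Discussion 41 × 0.22 = 9.02
Sum = 63.478
Bonus assignment: 63.478 + 0 = 63.478
63.478 is ≥ 39 and < 63.5 → Developing

Developing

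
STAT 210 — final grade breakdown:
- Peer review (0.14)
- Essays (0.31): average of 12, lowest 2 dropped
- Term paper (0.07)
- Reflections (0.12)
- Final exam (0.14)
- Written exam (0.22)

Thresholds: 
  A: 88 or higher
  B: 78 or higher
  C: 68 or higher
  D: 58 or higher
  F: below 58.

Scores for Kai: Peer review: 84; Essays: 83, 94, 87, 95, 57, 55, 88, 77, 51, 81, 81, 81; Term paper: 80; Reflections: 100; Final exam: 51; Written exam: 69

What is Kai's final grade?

C

Essays: drop 51, 55 → average of remaining 10 = 824/10 = 82.4
Weighted total:
  Peer review 84 × 0.14 = 11.76
  Essays 82.4 × 0.31 = 25.544
  Term paper 80 × 0.07 = 5.6
  Reflections 100 × 0.12 = 12
  Final exam 51 × 0.14 = 7.14
  Written exam 69 × 0.22 = 15.18
Sum = 77.224
77.224 is ≥ 68 and < 78 → C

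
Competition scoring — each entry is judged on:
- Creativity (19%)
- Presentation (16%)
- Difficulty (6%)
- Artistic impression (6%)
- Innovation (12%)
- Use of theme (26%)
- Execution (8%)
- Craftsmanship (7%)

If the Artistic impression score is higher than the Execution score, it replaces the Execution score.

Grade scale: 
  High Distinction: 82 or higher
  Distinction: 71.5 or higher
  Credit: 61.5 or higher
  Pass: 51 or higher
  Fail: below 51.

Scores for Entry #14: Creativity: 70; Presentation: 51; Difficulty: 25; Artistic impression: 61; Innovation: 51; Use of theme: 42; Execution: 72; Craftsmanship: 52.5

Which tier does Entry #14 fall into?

Artistic impression (61) ≤ Execution (72), so Execution stays at 72.
Weighted total:
  Creativity 70 × 0.19 = 13.3
  Presentation 51 × 0.16 = 8.16
  Difficulty 25 × 0.06 = 1.5
  Artistic impression 61 × 0.06 = 3.66
  Innovation 51 × 0.12 = 6.12
  Use of theme 42 × 0.26 = 10.92
  Execution 72 × 0.08 = 5.76
  Craftsmanship 52.5 × 0.07 = 3.675
Sum = 53.095
53.095 is ≥ 51 and < 61.5 → Pass

Pass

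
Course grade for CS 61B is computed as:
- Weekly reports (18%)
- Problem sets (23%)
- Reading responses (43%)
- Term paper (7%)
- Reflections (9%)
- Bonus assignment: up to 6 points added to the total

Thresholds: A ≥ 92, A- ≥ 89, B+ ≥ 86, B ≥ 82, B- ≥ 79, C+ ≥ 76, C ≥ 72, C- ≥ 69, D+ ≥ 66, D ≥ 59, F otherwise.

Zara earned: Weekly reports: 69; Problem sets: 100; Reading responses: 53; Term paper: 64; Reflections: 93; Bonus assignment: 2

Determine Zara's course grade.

Weighted total:
  Weekly reports 69 × 0.18 = 12.42
  Problem sets 100 × 0.23 = 23
  Reading responses 53 × 0.43 = 22.79
  Term paper 64 × 0.07 = 4.48
  Reflections 93 × 0.09 = 8.37
Sum = 71.06
Bonus assignment: 71.06 + 2 = 73.06
73.06 is ≥ 72 and < 76 → C

C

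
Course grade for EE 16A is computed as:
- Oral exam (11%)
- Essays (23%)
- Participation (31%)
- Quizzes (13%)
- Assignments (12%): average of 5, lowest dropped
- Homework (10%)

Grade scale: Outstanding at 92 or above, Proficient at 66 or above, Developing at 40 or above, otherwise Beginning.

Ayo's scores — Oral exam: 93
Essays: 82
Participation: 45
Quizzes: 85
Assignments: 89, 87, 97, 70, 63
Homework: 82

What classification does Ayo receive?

Assignments: drop 63 → average of remaining 4 = 343/4 = 85.75
Weighted total:
  Oral exam 93 × 0.11 = 10.23
  Essays 82 × 0.23 = 18.86
  Participation 45 × 0.31 = 13.95
  Quizzes 85 × 0.13 = 11.05
  Assignments 85.75 × 0.12 = 10.29
  Homework 82 × 0.1 = 8.2
Sum = 72.58
72.58 is ≥ 66 and < 92 → Proficient

Proficient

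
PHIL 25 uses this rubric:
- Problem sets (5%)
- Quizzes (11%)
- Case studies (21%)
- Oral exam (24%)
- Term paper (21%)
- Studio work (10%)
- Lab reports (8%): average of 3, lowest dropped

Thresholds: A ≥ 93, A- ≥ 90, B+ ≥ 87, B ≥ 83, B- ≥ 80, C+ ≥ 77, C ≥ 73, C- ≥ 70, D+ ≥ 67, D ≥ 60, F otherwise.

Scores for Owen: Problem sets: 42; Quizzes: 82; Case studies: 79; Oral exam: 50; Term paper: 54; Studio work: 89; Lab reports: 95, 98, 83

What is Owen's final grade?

D+

Lab reports: drop 83 → average of remaining 2 = 193/2 = 96.5
Weighted total:
  Problem sets 42 × 0.05 = 2.1
  Quizzes 82 × 0.11 = 9.02
  Case studies 79 × 0.21 = 16.59
  Oral exam 50 × 0.24 = 12
  Term paper 54 × 0.21 = 11.34
  Studio work 89 × 0.1 = 8.9
  Lab reports 96.5 × 0.08 = 7.72
Sum = 67.67
67.67 is ≥ 67 and < 70 → D+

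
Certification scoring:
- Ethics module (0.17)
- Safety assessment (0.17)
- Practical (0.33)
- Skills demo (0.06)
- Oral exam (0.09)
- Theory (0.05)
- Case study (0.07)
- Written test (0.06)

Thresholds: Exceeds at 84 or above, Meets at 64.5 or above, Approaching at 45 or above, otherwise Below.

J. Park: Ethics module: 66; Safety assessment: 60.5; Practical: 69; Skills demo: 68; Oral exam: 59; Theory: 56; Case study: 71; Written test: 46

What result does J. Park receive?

Weighted total:
  Ethics module 66 × 0.17 = 11.22
  Safety assessment 60.5 × 0.17 = 10.285
  Practical 69 × 0.33 = 22.77
  Skills demo 68 × 0.06 = 4.08
  Oral exam 59 × 0.09 = 5.31
  Theory 56 × 0.05 = 2.8
  Case study 71 × 0.07 = 4.97
  Written test 46 × 0.06 = 2.76
Sum = 64.195
64.195 is ≥ 45 and < 64.5 → Approaching

Approaching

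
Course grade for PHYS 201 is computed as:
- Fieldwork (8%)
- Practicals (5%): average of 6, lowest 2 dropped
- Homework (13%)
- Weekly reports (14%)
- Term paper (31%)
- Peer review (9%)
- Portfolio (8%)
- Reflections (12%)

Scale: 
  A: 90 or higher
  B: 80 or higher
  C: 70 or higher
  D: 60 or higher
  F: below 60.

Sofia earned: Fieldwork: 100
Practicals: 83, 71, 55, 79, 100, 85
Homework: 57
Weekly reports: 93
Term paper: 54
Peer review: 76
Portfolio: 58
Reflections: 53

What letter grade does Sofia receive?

Practicals: drop 55, 71 → average of remaining 4 = 347/4 = 86.75
Weighted total:
  Fieldwork 100 × 0.08 = 8
  Practicals 86.75 × 0.05 = 4.3375
  Homework 57 × 0.13 = 7.41
  Weekly reports 93 × 0.14 = 13.02
  Term paper 54 × 0.31 = 16.74
  Peer review 76 × 0.09 = 6.84
  Portfolio 58 × 0.08 = 4.64
  Reflections 53 × 0.12 = 6.36
Sum = 67.3475
67.3475 is ≥ 60 and < 70 → D

D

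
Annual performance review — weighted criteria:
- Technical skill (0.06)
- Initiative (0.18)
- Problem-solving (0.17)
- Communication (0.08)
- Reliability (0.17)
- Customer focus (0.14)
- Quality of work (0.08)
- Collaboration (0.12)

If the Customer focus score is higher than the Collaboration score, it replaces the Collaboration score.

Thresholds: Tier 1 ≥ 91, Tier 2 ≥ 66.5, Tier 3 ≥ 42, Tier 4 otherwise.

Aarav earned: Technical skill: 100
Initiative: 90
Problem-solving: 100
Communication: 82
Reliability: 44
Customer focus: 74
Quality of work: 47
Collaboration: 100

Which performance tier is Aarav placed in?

Tier 2

Customer focus (74) ≤ Collaboration (100), so Collaboration stays at 100.
Weighted total:
  Technical skill 100 × 0.06 = 6
  Initiative 90 × 0.18 = 16.2
  Problem-solving 100 × 0.17 = 17
  Communication 82 × 0.08 = 6.56
  Reliability 44 × 0.17 = 7.48
  Customer focus 74 × 0.14 = 10.36
  Quality of work 47 × 0.08 = 3.76
  Collaboration 100 × 0.12 = 12
Sum = 79.36
79.36 is ≥ 66.5 and < 91 → Tier 2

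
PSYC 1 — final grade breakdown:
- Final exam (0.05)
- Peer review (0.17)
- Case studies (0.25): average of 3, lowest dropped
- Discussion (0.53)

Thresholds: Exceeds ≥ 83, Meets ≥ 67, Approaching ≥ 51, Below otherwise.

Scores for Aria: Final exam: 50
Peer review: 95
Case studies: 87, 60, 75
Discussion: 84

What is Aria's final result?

Exceeds

Case studies: drop 60 → average of remaining 2 = 162/2 = 81
Weighted total:
  Final exam 50 × 0.05 = 2.5
  Peer review 95 × 0.17 = 16.15
  Case studies 81 × 0.25 = 20.25
  Discussion 84 × 0.53 = 44.52
Sum = 83.42
83.42 ≥ 83 → Exceeds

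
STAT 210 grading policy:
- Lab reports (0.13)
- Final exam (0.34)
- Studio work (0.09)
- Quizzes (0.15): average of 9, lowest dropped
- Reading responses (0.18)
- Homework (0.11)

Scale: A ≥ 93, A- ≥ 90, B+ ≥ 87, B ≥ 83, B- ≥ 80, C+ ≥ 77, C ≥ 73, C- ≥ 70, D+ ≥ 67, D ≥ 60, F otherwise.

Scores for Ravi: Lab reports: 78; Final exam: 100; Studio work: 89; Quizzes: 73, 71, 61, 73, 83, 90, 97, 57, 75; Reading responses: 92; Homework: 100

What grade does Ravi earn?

Quizzes: drop 57 → average of remaining 8 = 623/8 = 77.875
Weighted total:
  Lab reports 78 × 0.13 = 10.14
  Final exam 100 × 0.34 = 34
  Studio work 89 × 0.09 = 8.01
  Quizzes 77.875 × 0.15 = 11.68125
  Reading responses 92 × 0.18 = 16.56
  Homework 100 × 0.11 = 11
Sum = 91.39125
91.39125 is ≥ 90 and < 93 → A-

A-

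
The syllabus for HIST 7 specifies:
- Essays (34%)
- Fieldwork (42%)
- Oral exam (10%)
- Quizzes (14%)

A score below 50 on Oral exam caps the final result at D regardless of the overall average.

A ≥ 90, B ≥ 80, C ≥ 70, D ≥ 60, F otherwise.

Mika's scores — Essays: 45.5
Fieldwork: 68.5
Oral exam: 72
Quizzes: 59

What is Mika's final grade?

F

Oral exam score 72 ≥ 50: minimum met.
Weighted total:
  Essays 45.5 × 0.34 = 15.47
  Fieldwork 68.5 × 0.42 = 28.77
  Oral exam 72 × 0.1 = 7.2
  Quizzes 59 × 0.14 = 8.26
Sum = 59.7
59.7 < 60 → F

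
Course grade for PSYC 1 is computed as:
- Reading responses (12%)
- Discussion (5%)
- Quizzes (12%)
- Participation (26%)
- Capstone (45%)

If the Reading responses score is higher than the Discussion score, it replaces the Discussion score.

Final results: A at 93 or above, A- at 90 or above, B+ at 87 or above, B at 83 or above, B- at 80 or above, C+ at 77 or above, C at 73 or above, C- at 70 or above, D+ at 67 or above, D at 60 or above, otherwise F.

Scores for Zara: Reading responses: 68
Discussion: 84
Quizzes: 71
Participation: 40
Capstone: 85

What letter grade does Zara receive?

Reading responses (68) ≤ Discussion (84), so Discussion stays at 84.
Weighted total:
  Reading responses 68 × 0.12 = 8.16
  Discussion 84 × 0.05 = 4.2
  Quizzes 71 × 0.12 = 8.52
  Participation 40 × 0.26 = 10.4
  Capstone 85 × 0.45 = 38.25
Sum = 69.53
69.53 is ≥ 67 and < 70 → D+

D+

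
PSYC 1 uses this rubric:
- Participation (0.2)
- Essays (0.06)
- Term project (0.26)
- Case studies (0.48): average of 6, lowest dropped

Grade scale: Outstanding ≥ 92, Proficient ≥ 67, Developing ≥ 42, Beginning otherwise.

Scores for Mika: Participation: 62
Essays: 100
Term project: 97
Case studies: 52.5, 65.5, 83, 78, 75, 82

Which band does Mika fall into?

Proficient

Case studies: drop 52.5 → average of remaining 5 = 383.5/5 = 76.7
Weighted total:
  Participation 62 × 0.2 = 12.4
  Essays 100 × 0.06 = 6
  Term project 97 × 0.26 = 25.22
  Case studies 76.7 × 0.48 = 36.816
Sum = 80.436
80.436 is ≥ 67 and < 92 → Proficient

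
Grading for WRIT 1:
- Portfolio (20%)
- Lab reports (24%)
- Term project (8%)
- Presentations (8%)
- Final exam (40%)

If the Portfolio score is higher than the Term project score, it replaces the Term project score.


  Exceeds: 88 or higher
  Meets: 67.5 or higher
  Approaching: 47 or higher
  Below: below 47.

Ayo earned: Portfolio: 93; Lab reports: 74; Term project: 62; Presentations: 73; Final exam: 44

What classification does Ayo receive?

Approaching

Portfolio (93) > Term project (62), so Term project counts as 93.
Weighted total:
  Portfolio 93 × 0.2 = 18.6
  Lab reports 74 × 0.24 = 17.76
  Term project 93 × 0.08 = 7.44
  Presentations 73 × 0.08 = 5.84
  Final exam 44 × 0.4 = 17.6
Sum = 67.24
67.24 is ≥ 47 and < 67.5 → Approaching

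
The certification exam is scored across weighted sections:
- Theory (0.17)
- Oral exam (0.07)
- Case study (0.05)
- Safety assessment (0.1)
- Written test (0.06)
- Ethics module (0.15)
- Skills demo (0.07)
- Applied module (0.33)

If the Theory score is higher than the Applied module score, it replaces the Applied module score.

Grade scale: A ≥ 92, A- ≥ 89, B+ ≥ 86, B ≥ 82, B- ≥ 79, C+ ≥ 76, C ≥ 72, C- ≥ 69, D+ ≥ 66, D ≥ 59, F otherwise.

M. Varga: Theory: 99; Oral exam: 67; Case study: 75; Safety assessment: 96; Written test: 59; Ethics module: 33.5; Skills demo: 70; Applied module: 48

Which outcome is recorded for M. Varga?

Theory (99) > Applied module (48), so Applied module counts as 99.
Weighted total:
  Theory 99 × 0.17 = 16.83
  Oral exam 67 × 0.07 = 4.69
  Case study 75 × 0.05 = 3.75
  Safety assessment 96 × 0.1 = 9.6
  Written test 59 × 0.06 = 3.54
  Ethics module 33.5 × 0.15 = 5.025
  Skills demo 70 × 0.07 = 4.9
  Applied module 99 × 0.33 = 32.67
Sum = 81.005
81.005 is ≥ 79 and < 82 → B-

B-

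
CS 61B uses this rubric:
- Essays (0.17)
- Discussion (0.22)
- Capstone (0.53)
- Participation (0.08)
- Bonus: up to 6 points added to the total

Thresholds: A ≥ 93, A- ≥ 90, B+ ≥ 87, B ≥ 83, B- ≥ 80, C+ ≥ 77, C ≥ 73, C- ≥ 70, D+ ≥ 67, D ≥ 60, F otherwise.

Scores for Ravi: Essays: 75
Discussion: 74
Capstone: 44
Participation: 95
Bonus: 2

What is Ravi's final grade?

D

Weighted total:
  Essays 75 × 0.17 = 12.75
  Discussion 74 × 0.22 = 16.28
  Capstone 44 × 0.53 = 23.32
  Participation 95 × 0.08 = 7.6
Sum = 59.95
Bonus: 59.95 + 2 = 61.95
61.95 is ≥ 60 and < 67 → D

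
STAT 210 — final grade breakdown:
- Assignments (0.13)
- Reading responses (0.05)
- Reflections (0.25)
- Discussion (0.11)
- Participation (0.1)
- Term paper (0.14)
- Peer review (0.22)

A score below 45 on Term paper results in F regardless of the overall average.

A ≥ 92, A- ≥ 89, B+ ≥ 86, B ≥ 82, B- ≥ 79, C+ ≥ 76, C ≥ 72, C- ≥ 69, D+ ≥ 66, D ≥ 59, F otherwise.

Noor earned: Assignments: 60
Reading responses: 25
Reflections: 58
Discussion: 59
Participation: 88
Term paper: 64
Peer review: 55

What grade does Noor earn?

Term paper score 64 ≥ 45: minimum met.
Weighted total:
  Assignments 60 × 0.13 = 7.8
  Reading responses 25 × 0.05 = 1.25
  Reflections 58 × 0.25 = 14.5
  Discussion 59 × 0.11 = 6.49
  Participation 88 × 0.1 = 8.8
  Term paper 64 × 0.14 = 8.96
  Peer review 55 × 0.22 = 12.1
Sum = 59.9
59.9 is ≥ 59 and < 66 → D

D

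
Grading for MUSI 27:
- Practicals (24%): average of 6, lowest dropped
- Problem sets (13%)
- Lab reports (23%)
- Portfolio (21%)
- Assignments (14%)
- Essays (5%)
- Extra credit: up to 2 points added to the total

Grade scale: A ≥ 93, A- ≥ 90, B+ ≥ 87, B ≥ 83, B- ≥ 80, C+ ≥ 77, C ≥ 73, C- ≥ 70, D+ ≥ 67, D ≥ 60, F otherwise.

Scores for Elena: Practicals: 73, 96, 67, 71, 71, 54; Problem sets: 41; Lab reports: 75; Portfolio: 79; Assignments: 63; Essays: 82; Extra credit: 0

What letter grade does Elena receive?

C-

Practicals: drop 54 → average of remaining 5 = 378/5 = 75.6
Weighted total:
  Practicals 75.6 × 0.24 = 18.144
  Problem sets 41 × 0.13 = 5.33
  Lab reports 75 × 0.23 = 17.25
  Portfolio 79 × 0.21 = 16.59
  Assignments 63 × 0.14 = 8.82
  Essays 82 × 0.05 = 4.1
Sum = 70.234
Extra credit: 70.234 + 0 = 70.234
70.234 is ≥ 70 and < 73 → C-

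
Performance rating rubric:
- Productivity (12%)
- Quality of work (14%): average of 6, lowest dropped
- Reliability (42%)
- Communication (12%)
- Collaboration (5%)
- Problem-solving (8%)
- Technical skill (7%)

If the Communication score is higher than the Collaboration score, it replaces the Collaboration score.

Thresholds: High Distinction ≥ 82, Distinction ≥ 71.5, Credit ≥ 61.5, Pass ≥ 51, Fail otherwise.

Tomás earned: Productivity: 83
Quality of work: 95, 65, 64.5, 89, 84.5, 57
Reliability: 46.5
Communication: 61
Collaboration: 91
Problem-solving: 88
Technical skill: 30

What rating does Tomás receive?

Credit

Quality of work: drop 57 → average of remaining 5 = 398/5 = 79.6
Communication (61) ≤ Collaboration (91), so Collaboration stays at 91.
Weighted total:
  Productivity 83 × 0.12 = 9.96
  Quality of work 79.6 × 0.14 = 11.144
  Reliability 46.5 × 0.42 = 19.53
  Communication 61 × 0.12 = 7.32
  Collaboration 91 × 0.05 = 4.55
  Problem-solving 88 × 0.08 = 7.04
  Technical skill 30 × 0.07 = 2.1
Sum = 61.644
61.644 is ≥ 61.5 and < 71.5 → Credit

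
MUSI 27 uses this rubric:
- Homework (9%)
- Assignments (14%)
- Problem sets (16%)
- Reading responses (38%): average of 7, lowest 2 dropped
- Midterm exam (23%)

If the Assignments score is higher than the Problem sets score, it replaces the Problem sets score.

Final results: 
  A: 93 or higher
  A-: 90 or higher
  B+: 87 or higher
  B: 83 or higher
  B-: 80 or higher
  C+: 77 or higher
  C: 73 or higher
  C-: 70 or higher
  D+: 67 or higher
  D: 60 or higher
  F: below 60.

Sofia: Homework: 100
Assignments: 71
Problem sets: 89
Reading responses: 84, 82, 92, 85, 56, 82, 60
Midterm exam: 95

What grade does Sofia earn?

Reading responses: drop 56, 60 → average of remaining 5 = 425/5 = 85
Assignments (71) ≤ Problem sets (89), so Problem sets stays at 89.
Weighted total:
  Homework 100 × 0.09 = 9
  Assignments 71 × 0.14 = 9.94
  Problem sets 89 × 0.16 = 14.24
  Reading responses 85 × 0.38 = 32.3
  Midterm exam 95 × 0.23 = 21.85
Sum = 87.33
87.33 is ≥ 87 and < 90 → B+

B+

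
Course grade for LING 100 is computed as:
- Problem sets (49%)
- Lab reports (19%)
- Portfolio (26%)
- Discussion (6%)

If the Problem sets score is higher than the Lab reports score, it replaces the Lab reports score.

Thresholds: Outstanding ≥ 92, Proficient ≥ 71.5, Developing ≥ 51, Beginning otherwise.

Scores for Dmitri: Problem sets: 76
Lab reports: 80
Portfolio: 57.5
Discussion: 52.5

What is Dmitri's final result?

Developing

Problem sets (76) ≤ Lab reports (80), so Lab reports stays at 80.
Weighted total:
  Problem sets 76 × 0.49 = 37.24
  Lab reports 80 × 0.19 = 15.2
  Portfolio 57.5 × 0.26 = 14.95
  Discussion 52.5 × 0.06 = 3.15
Sum = 70.54
70.54 is ≥ 51 and < 71.5 → Developing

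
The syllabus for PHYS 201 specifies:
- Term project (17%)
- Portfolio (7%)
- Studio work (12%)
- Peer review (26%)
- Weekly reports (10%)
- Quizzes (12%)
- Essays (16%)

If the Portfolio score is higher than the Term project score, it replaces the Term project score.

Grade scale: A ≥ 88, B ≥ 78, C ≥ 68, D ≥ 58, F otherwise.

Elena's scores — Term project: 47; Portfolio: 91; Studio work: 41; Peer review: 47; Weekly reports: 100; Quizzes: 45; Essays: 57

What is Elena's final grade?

Portfolio (91) > Term project (47), so Term project counts as 91.
Weighted total:
  Term project 91 × 0.17 = 15.47
  Portfolio 91 × 0.07 = 6.37
  Studio work 41 × 0.12 = 4.92
  Peer review 47 × 0.26 = 12.22
  Weekly reports 100 × 0.1 = 10
  Quizzes 45 × 0.12 = 5.4
  Essays 57 × 0.16 = 9.12
Sum = 63.5
63.5 is ≥ 58 and < 68 → D

D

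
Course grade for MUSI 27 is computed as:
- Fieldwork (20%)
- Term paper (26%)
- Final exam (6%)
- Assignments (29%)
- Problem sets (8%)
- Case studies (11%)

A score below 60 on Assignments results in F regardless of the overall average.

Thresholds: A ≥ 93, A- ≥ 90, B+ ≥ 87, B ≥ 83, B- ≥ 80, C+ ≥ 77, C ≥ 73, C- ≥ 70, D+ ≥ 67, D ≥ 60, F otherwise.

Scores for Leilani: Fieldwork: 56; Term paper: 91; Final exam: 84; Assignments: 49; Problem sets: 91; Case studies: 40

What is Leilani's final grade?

Assignments score 49 < 60: minimum not met.
Weighted total:
  Fieldwork 56 × 0.2 = 11.2
  Term paper 91 × 0.26 = 23.66
  Final exam 84 × 0.06 = 5.04
  Assignments 49 × 0.29 = 14.21
  Problem sets 91 × 0.08 = 7.28
  Case studies 40 × 0.11 = 4.4
Sum = 65.79
Because the Assignments minimum was not met, the result is F.

F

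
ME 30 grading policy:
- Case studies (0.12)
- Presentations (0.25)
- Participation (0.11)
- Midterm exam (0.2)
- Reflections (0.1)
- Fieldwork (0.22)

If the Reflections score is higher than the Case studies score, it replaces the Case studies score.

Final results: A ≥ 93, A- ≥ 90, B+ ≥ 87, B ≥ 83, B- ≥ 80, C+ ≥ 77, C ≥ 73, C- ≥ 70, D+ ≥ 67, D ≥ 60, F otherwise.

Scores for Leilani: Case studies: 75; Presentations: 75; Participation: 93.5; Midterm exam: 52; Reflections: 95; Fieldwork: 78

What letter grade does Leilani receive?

C+

Reflections (95) > Case studies (75), so Case studies counts as 95.
Weighted total:
  Case studies 95 × 0.12 = 11.4
  Presentations 75 × 0.25 = 18.75
  Participation 93.5 × 0.11 = 10.285
  Midterm exam 52 × 0.2 = 10.4
  Reflections 95 × 0.1 = 9.5
  Fieldwork 78 × 0.22 = 17.16
Sum = 77.495
77.495 is ≥ 77 and < 80 → C+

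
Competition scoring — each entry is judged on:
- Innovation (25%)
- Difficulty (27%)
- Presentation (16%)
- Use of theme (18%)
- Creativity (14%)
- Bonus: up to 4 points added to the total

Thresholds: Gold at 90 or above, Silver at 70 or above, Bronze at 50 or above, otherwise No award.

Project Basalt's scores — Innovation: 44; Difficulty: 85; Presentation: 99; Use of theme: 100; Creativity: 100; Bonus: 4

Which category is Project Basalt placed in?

Silver

Weighted total:
  Innovation 44 × 0.25 = 11
  Difficulty 85 × 0.27 = 22.95
  Presentation 99 × 0.16 = 15.84
  Use of theme 100 × 0.18 = 18
  Creativity 100 × 0.14 = 14
Sum = 81.79
Bonus: 81.79 + 4 = 85.79
85.79 is ≥ 70 and < 90 → Silver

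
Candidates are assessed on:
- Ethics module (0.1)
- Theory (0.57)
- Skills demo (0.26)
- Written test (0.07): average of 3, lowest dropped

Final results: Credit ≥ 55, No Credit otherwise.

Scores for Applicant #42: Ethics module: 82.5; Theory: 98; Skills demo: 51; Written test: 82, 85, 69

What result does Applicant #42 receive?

Credit

Written test: drop 69 → average of remaining 2 = 167/2 = 83.5
Weighted total:
  Ethics module 82.5 × 0.1 = 8.25
  Theory 98 × 0.57 = 55.86
  Skills demo 51 × 0.26 = 13.26
  Written test 83.5 × 0.07 = 5.845
Sum = 83.215
83.215 ≥ 55 → Credit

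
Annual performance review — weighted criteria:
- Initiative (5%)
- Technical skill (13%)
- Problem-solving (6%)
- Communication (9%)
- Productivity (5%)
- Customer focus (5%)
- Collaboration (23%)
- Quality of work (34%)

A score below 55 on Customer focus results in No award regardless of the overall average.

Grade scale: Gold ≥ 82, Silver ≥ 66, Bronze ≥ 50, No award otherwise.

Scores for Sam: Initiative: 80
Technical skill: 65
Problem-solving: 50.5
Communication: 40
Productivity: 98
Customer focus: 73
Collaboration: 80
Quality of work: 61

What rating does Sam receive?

Silver

Customer focus score 73 ≥ 55: minimum met.
Weighted total:
  Initiative 80 × 0.05 = 4
  Technical skill 65 × 0.13 = 8.45
  Problem-solving 50.5 × 0.06 = 3.03
  Communication 40 × 0.09 = 3.6
  Productivity 98 × 0.05 = 4.9
  Customer focus 73 × 0.05 = 3.65
  Collaboration 80 × 0.23 = 18.4
  Quality of work 61 × 0.34 = 20.74
Sum = 66.77
66.77 is ≥ 66 and < 82 → Silver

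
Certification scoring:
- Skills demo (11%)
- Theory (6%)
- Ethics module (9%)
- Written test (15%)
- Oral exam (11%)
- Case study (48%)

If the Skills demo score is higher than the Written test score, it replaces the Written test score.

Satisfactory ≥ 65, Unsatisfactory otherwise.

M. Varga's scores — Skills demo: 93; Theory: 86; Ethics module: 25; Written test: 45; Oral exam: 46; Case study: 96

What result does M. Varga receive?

Satisfactory

Skills demo (93) > Written test (45), so Written test counts as 93.
Weighted total:
  Skills demo 93 × 0.11 = 10.23
  Theory 86 × 0.06 = 5.16
  Ethics module 25 × 0.09 = 2.25
  Written test 93 × 0.15 = 13.95
  Oral exam 46 × 0.11 = 5.06
  Case study 96 × 0.48 = 46.08
Sum = 82.73
82.73 ≥ 65 → Satisfactory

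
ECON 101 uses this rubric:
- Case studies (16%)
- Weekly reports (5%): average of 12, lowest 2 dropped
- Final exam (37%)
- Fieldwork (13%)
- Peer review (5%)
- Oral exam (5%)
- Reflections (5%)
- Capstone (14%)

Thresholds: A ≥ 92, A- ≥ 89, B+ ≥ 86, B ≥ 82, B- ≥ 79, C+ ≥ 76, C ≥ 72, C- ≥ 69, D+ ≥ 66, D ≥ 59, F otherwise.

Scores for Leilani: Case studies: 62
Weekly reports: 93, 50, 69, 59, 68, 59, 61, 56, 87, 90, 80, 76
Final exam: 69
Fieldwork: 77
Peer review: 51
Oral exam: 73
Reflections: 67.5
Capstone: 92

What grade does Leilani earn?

C-

Weekly reports: drop 50, 56 → average of remaining 10 = 742/10 = 74.2
Weighted total:
  Case studies 62 × 0.16 = 9.92
  Weekly reports 74.2 × 0.05 = 3.71
  Final exam 69 × 0.37 = 25.53
  Fieldwork 77 × 0.13 = 10.01
  Peer review 51 × 0.05 = 2.55
  Oral exam 73 × 0.05 = 3.65
  Reflections 67.5 × 0.05 = 3.375
  Capstone 92 × 0.14 = 12.88
Sum = 71.625
71.625 is ≥ 69 and < 72 → C-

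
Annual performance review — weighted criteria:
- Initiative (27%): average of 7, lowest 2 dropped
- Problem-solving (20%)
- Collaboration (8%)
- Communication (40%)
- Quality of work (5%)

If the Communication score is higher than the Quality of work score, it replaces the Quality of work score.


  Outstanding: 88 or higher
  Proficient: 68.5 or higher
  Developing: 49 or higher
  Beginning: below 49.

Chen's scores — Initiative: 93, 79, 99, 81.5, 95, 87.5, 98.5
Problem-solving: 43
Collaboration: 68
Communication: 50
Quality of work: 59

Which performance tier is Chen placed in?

Initiative: drop 79, 81.5 → average of remaining 5 = 473/5 = 94.6
Communication (50) ≤ Quality of work (59), so Quality of work stays at 59.
Weighted total:
  Initiative 94.6 × 0.27 = 25.542
  Problem-solving 43 × 0.2 = 8.6
  Collaboration 68 × 0.08 = 5.44
  Communication 50 × 0.4 = 20
  Quality of work 59 × 0.05 = 2.95
Sum = 62.532
62.532 is ≥ 49 and < 68.5 → Developing

Developing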